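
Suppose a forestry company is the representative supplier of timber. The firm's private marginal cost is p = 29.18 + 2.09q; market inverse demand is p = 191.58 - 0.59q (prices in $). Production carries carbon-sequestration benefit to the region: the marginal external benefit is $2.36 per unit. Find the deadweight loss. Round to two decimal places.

DWL = $1.04

Market equilibrium (private): 29.18 + 2.09q = 191.58 - 0.59q → q_m = 60.5970.
Social marginal cost = private MC − MEB = 26.82 + 2.09q.
Set SMC = demand: 26.82 + 2.09q = 191.58 - 0.59q → q* = 61.4776.
The welfare-loss triangle has base |q_m − q*| and height MEB(q_m) (the vertical gap between SMC and demand is zero at q* and MEB at q_m).
DWL = ½ × 0.8806 × 2.3600 = 1.0391.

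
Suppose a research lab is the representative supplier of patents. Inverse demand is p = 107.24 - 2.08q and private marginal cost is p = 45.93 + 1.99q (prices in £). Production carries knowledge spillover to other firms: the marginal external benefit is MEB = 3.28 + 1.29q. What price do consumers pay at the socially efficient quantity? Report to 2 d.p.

Social marginal cost = private MC − MEB = 42.65 + 0.70q.
Set SMC = demand: 42.65 + 0.70q = 107.24 - 2.08q → q* = 23.2338.
Consumer price on the demand curve at q*: 107.24 − 2.08×23.2338 = 58.9137.

P = £58.91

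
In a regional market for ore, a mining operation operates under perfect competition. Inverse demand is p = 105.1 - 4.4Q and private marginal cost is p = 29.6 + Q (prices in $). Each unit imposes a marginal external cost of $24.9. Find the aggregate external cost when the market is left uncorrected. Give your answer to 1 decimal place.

Market equilibrium (private): 29.6 + Q = 105.1 - 4.4Q → Q_m = 13.9815.
Total external cost = MEC × Q_m = 24.9 × 13.9815 = 348.1394.

$348.1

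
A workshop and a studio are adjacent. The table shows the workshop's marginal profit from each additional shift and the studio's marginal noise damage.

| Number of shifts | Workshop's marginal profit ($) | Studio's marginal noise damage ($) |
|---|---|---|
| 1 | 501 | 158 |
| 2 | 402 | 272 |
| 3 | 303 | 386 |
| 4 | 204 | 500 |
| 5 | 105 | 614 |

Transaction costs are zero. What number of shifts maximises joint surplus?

2

Bargaining reaches the level where marginal profit last exceeds marginal noise damage.
That holds through level 2 (402 ≥ 272) but not at 3 (303 < 386).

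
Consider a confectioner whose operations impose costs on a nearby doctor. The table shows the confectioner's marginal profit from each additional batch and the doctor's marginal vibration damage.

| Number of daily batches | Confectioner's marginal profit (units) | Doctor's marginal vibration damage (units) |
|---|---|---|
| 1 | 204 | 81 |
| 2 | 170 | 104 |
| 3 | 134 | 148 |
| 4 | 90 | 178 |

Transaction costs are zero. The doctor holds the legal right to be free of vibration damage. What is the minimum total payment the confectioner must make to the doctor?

185

Efficient level: marginal profit ≥ marginal vibration damage through level 2, so k* = 2.
With the doctor holding the right, the confectioner must at least compensate total damage at k*: 81 + 104 = 185.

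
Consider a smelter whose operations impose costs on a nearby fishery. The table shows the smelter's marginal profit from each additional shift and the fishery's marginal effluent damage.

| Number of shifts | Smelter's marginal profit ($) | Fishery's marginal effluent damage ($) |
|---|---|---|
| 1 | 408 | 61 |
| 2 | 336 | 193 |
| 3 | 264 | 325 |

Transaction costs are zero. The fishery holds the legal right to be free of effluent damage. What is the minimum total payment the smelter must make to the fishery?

$254

Efficient level: marginal profit ≥ marginal effluent damage through level 2, so k* = 2.
With the fishery holding the right, the smelter must at least compensate total damage at k*: 61 + 193 = 254.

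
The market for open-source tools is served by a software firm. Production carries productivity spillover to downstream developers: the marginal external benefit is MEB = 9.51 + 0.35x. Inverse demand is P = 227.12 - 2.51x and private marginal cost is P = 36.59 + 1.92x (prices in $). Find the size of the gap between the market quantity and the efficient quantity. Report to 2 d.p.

Market equilibrium (private): 36.59 + 1.92x = 227.12 - 2.51x → x_m = 43.0090.
Social marginal cost = private MC − MEB = 27.08 + 1.57x.
Set SMC = demand: 27.08 + 1.57x = 227.12 - 2.51x → x* = 49.0294.
Gap = |43.0090 − 49.0294| = 6.0204.

6.02 units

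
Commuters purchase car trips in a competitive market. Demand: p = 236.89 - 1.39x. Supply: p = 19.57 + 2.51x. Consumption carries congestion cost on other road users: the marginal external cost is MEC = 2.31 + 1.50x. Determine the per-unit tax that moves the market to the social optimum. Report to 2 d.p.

Social marginal benefit = demand − MEC = 234.58 - 2.89x.
Set SMB = MC: 234.58 - 2.89x = 19.57 + 2.51x → x* = 39.8167.
The Pigouvian tax equals MEC at x*: 2.31 + 1.50×39.8167 = 62.0351.

tax = 62.04 per unit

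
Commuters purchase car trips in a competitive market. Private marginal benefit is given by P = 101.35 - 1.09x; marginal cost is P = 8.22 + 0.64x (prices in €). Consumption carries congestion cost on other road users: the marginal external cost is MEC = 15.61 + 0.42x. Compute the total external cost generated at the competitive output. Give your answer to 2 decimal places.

€1448.89

Market equilibrium (private): 8.22 + 0.64x = 101.35 - 1.09x → x_m = 53.8324.
Total external cost = ∫₀^{x_m} (15.61 + 0.42x) dx = 15.61×53.8324 + ½×0.42×53.8324² = 1448.8885.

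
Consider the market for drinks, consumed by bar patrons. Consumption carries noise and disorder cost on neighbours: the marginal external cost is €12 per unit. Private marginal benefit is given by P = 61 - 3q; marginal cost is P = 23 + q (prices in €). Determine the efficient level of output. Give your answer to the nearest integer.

Social marginal benefit = demand − MEC = 49 - 3q.
Set SMB = MC: 49 - 3q = 23 + q → q* = 6.5000.

q* = 7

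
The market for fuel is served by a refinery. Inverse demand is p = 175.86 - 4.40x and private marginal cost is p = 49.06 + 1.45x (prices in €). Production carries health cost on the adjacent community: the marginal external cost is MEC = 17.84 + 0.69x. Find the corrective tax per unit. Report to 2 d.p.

Social marginal cost = private MC + MEC = 66.90 + 2.14x.
Set SMC = demand: 66.90 + 2.14x = 175.86 - 4.40x → x* = 16.6606.
The Pigouvian tax equals MEC at x*: 17.84 + 0.69×16.6606 = 29.3358.

tax = €29.34 per unit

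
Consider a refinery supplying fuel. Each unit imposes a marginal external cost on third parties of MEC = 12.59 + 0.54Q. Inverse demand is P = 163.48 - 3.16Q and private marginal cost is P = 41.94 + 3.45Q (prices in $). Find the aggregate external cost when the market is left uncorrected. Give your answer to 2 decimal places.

$322.78

Market equilibrium (private): 41.94 + 3.45Q = 163.48 - 3.16Q → Q_m = 18.3873.
Total external cost = ∫₀^{Q_m} (12.59 + 0.54Q) dQ = 12.59×18.3873 + ½×0.54×18.3873² = 322.7812.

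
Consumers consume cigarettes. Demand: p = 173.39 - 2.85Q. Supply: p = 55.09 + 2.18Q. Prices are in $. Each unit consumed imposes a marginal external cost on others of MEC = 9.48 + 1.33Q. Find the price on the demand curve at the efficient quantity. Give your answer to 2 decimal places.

P = $124.63

Social marginal benefit = demand − MEC = 163.91 - 4.18Q.
Set SMB = MC: 163.91 - 4.18Q = 55.09 + 2.18Q → Q* = 17.1101.
Consumer price on the demand curve at Q*: 173.39 − 2.85×17.1101 = 124.6262.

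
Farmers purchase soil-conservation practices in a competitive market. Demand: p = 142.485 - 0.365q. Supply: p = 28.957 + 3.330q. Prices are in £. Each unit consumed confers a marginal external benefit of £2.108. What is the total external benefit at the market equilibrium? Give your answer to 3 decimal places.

Market equilibrium (private): 28.957 + 3.330q = 142.485 - 0.365q → q_m = 30.7248.
Total external benefit = MEB × q_m = 2.108 × 30.7248 = 64.7679.

£64.768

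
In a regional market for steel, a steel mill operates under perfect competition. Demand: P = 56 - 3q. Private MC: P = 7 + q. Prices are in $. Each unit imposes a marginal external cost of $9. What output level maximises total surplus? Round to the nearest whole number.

Social marginal cost = private MC + MEC = 16 + q.
Set SMC = demand: 16 + q = 56 - 3q → q* = 10.0000.

q* = 10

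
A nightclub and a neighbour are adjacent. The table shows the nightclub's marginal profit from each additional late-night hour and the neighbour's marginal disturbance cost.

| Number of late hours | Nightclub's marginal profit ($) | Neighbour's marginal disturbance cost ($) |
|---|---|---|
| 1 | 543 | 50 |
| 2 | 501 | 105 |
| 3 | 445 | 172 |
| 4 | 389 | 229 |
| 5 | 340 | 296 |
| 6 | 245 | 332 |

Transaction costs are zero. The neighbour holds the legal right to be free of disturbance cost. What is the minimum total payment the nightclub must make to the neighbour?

Efficient level: marginal profit ≥ marginal disturbance cost through level 5, so k* = 5.
With the neighbour holding the right, the nightclub must at least compensate total damage at k*: 50 + 105 + 172 + 229 + 296 = 852.

$852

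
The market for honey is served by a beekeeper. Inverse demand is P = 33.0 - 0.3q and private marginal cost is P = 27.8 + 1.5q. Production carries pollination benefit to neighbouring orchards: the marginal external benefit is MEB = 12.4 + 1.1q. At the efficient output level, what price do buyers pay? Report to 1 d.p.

P = 25.5

Social marginal cost = private MC − MEB = 15.4 + 0.4q.
Set SMC = demand: 15.4 + 0.4q = 33.0 - 0.3q → q* = 25.1429.
Consumer price on the demand curve at q*: 33.0 − 0.3×25.1429 = 25.4571.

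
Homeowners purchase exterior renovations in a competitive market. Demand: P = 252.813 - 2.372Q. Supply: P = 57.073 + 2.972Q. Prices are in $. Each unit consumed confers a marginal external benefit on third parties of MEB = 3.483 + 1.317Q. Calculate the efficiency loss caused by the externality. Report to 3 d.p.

DWL = $332.154

Market equilibrium (private): 57.073 + 2.972Q = 252.813 - 2.372Q → Q_m = 36.6280.
Social marginal benefit = demand + MEB = 256.296 - 1.055Q.
Set SMB = MC: 256.296 - 1.055Q = 57.073 + 2.972Q → Q* = 49.4718.
Between Q* and Q_m the wedge SMB − MC runs linearly from 0 to MEB(Q_m), so the loss is a triangle.
DWL = ½ × 12.8438 × 51.7221 = 332.1542.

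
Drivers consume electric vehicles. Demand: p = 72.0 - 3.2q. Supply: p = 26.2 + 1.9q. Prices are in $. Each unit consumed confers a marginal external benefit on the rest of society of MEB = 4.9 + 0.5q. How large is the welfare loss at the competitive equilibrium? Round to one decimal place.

DWL = $9.6

Market equilibrium (private): 26.2 + 1.9q = 72.0 - 3.2q → q_m = 8.9804.
Social marginal benefit = demand + MEB = 76.9 - 2.7q.
Set SMB = MC: 76.9 - 2.7q = 26.2 + 1.9q → q* = 11.0217.
Between q* and q_m the wedge SMB − MC runs linearly from 0 to MEB(q_m), so the loss is a triangle.
DWL = ½ × 2.0413 × 9.3902 = 9.5841.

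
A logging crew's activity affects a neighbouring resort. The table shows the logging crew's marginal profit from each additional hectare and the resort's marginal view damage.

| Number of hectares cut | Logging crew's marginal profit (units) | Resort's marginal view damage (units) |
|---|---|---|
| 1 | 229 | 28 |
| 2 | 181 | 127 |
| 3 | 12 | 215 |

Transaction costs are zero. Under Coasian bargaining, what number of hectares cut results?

2

Bargaining reaches the level where marginal profit last exceeds marginal view damage.
That holds through level 2 (181 ≥ 127) but not at 3 (12 < 215).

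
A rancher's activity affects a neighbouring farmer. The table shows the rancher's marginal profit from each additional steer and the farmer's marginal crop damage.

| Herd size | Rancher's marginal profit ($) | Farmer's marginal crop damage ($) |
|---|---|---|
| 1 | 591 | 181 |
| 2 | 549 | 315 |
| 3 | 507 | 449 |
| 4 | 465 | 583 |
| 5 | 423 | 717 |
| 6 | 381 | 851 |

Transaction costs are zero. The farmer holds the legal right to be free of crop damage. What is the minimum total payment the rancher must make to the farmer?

$945

Efficient level: marginal profit ≥ marginal crop damage through level 3, so k* = 3.
With the farmer holding the right, the rancher must at least compensate total damage at k*: 181 + 315 + 449 = 945.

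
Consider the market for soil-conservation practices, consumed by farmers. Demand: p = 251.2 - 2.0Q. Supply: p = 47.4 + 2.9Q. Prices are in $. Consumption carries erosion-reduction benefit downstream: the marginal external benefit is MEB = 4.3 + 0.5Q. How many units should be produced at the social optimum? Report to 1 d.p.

Q* = 47.3

Social marginal benefit = demand + MEB = 255.5 - 1.5Q.
Set SMB = MC: 255.5 - 1.5Q = 47.4 + 2.9Q → Q* = 47.2955.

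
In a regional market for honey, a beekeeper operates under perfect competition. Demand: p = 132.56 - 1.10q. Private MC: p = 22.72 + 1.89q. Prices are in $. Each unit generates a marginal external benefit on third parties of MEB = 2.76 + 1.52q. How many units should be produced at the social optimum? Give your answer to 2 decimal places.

q* = 76.60

Social marginal cost = private MC − MEB = 19.96 + 0.37q.
Set SMC = demand: 19.96 + 0.37q = 132.56 - 1.10q → q* = 76.5986.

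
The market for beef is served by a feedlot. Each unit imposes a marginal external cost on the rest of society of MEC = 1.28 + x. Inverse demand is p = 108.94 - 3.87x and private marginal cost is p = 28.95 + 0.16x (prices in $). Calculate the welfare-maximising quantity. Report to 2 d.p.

x* = 15.65

Social marginal cost = private MC + MEC = 30.23 + 1.16x.
Set SMC = demand: 30.23 + 1.16x = 108.94 - 3.87x → x* = 15.6481.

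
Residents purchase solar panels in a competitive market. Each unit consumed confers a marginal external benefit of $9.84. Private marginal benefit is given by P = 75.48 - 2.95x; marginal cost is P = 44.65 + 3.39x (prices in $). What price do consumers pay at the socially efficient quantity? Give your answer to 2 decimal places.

P = $56.56

Social marginal benefit = demand + MEB = 85.32 - 2.95x.
Set SMB = MC: 85.32 - 2.95x = 44.65 + 3.39x → x* = 6.4148.
Consumer price on the demand curve at x*: 75.48 − 2.95×6.4148 = 56.5563.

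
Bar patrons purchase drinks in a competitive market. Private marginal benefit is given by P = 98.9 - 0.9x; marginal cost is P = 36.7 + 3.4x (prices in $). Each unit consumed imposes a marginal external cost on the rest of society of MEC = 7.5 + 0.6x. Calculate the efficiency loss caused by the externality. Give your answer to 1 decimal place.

Market equilibrium (private): 36.7 + 3.4x = 98.9 - 0.9x → x_m = 14.4651.
Social marginal benefit = demand − MEC = 91.4 - 1.5x.
Set SMB = MC: 91.4 - 1.5x = 36.7 + 3.4x → x* = 11.1633.
Height of the DWL triangle at x_m is MC(x_m) − SMB(x_m) = MEC(x_m) = 16.1791.
DWL = ½ × 3.3018 × 16.1791 = 26.7101.

DWL = $26.7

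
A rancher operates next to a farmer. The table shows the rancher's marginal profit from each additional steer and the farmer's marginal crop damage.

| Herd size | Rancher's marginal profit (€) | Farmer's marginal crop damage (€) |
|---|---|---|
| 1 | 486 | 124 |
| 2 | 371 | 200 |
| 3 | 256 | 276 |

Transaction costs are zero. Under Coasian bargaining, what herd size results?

Bargaining reaches the level where marginal profit last exceeds marginal crop damage.
That holds through level 2 (371 ≥ 200) but not at 3 (256 < 276).

2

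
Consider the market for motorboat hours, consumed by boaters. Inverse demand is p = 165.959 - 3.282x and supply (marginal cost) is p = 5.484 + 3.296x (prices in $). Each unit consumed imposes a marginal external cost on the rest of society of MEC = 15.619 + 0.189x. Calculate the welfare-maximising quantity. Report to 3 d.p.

Social marginal benefit = demand − MEC = 150.340 - 3.471x.
Set SMB = MC: 150.340 - 3.471x = 5.484 + 3.296x → x* = 21.4062.

x* = 21.406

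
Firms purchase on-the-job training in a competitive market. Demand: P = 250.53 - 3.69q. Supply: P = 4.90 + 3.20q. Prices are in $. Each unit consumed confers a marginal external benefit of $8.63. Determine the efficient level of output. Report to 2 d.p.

q* = 36.90

Social marginal benefit = demand + MEB = 259.16 - 3.69q.
Set SMB = MC: 259.16 - 3.69q = 4.90 + 3.20q → q* = 36.9028.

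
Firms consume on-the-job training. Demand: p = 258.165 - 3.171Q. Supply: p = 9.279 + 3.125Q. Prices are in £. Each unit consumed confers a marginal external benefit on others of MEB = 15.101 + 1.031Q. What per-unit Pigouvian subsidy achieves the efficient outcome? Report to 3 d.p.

Social marginal benefit = demand + MEB = 273.266 - 2.140Q.
Set SMB = MC: 273.266 - 2.140Q = 9.279 + 3.125Q → Q* = 50.1400.
The Pigouvian subsidy equals MEB at Q*: 15.101 + 1.031×50.1400 = 66.7953.

subsidy = £66.795 per unit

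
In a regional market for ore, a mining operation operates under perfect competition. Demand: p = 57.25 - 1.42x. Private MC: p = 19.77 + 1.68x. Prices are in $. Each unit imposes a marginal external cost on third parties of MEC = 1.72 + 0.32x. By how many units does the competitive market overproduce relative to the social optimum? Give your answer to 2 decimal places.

1.63 units

Market equilibrium (private): 19.77 + 1.68x = 57.25 - 1.42x → x_m = 12.0903.
Social marginal cost = private MC + MEC = 21.49 + 2.00x.
Set SMC = demand: 21.49 + 2.00x = 57.25 - 1.42x → x* = 10.4561.
Gap = |12.0903 − 10.4561| = 1.6342.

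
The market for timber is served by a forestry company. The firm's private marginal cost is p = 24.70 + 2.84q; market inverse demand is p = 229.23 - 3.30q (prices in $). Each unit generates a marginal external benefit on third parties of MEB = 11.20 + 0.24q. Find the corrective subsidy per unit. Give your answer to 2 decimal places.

subsidy = $19.98 per unit

Social marginal cost = private MC − MEB = 13.50 + 2.60q.
Set SMC = demand: 13.50 + 2.60q = 229.23 - 3.30q → q* = 36.5644.
The Pigouvian subsidy equals MEB at q*: 11.20 + 0.24×36.5644 = 19.9755.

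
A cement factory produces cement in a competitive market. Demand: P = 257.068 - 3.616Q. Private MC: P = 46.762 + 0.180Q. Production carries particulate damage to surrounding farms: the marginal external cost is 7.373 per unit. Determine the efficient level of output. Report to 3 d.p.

Social marginal cost = private MC + MEC = 54.135 + 0.180Q.
Set SMC = demand: 54.135 + 0.180Q = 257.068 - 3.616Q → Q* = 53.4597.

Q* = 53.460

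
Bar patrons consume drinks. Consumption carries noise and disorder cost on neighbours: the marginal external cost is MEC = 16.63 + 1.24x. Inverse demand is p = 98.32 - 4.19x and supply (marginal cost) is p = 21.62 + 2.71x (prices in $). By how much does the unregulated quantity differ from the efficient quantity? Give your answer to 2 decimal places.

Market equilibrium (private): 21.62 + 2.71x = 98.32 - 4.19x → x_m = 11.1159.
Social marginal benefit = demand − MEC = 81.69 - 5.43x.
Set SMB = MC: 81.69 - 5.43x = 21.62 + 2.71x → x* = 7.3796.
Gap = |11.1159 − 7.3796| = 3.7363.

3.74 units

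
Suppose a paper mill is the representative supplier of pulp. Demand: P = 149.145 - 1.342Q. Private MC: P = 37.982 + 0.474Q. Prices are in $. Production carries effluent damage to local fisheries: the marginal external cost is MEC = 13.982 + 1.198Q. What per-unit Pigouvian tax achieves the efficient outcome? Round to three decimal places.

tax = $52.609 per unit

Social marginal cost = private MC + MEC = 51.964 + 1.672Q.
Set SMC = demand: 51.964 + 1.672Q = 149.145 - 1.342Q → Q* = 32.2432.
The Pigouvian tax equals MEC at Q*: 13.982 + 1.198×32.2432 = 52.6094.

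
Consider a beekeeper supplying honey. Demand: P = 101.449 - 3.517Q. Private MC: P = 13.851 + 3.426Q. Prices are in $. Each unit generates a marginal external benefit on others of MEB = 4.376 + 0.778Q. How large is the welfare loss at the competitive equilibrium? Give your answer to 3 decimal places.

DWL = $16.335

Market equilibrium (private): 13.851 + 3.426Q = 101.449 - 3.517Q → Q_m = 12.6167.
Social marginal cost = private MC − MEB = 9.475 + 2.648Q.
Set SMC = demand: 9.475 + 2.648Q = 101.449 - 3.517Q → Q* = 14.9187.
Height of the DWL triangle at Q_m is demand(Q_m) − SMC(Q_m) = MEB(Q_m) = 14.1918.
DWL = ½ × 2.3020 × 14.1918 = 16.3348.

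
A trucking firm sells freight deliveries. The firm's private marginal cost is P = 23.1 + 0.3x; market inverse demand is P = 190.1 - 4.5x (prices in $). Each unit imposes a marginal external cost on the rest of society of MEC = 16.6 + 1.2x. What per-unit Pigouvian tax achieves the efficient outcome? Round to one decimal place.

Social marginal cost = private MC + MEC = 39.7 + 1.5x.
Set SMC = demand: 39.7 + 1.5x = 190.1 - 4.5x → x* = 25.0667.
The Pigouvian tax equals MEC at x*: 16.6 + 1.2×25.0667 = 46.6800.

tax = $46.7 per unit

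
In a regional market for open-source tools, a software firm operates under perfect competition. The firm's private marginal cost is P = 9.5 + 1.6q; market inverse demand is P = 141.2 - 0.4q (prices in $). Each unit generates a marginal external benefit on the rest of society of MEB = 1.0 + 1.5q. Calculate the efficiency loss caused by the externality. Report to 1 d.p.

DWL = $9955.1

Market equilibrium (private): 9.5 + 1.6q = 141.2 - 0.4q → q_m = 65.8500.
Social marginal cost = private MC − MEB = 8.5 + 0.1q.
Set SMC = demand: 8.5 + 0.1q = 141.2 - 0.4q → q* = 265.4000.
Between q* and q_m the wedge demand − SMC runs linearly from 0 to MEB(q_m), so the loss is a triangle.
DWL = ½ × 199.5500 × 99.7750 = 9955.0506.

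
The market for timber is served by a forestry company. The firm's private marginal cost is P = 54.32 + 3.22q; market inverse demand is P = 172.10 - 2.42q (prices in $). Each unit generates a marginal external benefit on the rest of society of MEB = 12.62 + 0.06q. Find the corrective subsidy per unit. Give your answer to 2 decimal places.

Social marginal cost = private MC − MEB = 41.70 + 3.16q.
Set SMC = demand: 41.70 + 3.16q = 172.10 - 2.42q → q* = 23.3692.
The Pigouvian subsidy equals MEB at q*: 12.62 + 0.06×23.3692 = 14.0222.

subsidy = $14.02 per unit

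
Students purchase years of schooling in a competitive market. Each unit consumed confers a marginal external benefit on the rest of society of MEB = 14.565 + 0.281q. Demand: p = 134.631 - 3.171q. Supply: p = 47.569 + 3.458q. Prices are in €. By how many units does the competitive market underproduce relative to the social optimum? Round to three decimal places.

Market equilibrium (private): 47.569 + 3.458q = 134.631 - 3.171q → q_m = 13.1335.
Social marginal benefit = demand + MEB = 149.196 - 2.890q.
Set SMB = MC: 149.196 - 2.890q = 47.569 + 3.458q → q* = 16.0093.
Gap = |13.1335 − 16.0093| = 2.8758.

2.876 units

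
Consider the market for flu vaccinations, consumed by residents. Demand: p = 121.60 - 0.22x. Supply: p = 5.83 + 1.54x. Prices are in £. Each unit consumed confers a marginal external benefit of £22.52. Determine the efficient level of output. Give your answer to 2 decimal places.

Social marginal benefit = demand + MEB = 144.12 - 0.22x.
Set SMB = MC: 144.12 - 0.22x = 5.83 + 1.54x → x* = 78.5739.

x* = 78.57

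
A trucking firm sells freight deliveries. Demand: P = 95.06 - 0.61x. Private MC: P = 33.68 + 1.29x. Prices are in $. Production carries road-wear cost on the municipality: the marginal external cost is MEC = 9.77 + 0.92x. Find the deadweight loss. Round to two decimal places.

Market equilibrium (private): 33.68 + 1.29x = 95.06 - 0.61x → x_m = 32.3053.
Social marginal cost = private MC + MEC = 43.45 + 2.21x.
Set SMC = demand: 43.45 + 2.21x = 95.06 - 0.61x → x* = 18.3014.
The welfare-loss triangle has base |x_m − x*| and height MEC(x_m) (the vertical gap between SMC and demand is zero at x* and MEC at x_m).
DWL = ½ × 14.0039 × 39.4908 = 276.5126.

DWL = $276.51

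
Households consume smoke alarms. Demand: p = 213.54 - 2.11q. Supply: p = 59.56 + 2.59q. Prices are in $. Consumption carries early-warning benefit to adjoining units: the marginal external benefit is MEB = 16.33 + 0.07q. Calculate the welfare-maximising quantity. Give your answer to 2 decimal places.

q* = 36.78

Social marginal benefit = demand + MEB = 229.87 - 2.04q.
Set SMB = MC: 229.87 - 2.04q = 59.56 + 2.59q → q* = 36.7840.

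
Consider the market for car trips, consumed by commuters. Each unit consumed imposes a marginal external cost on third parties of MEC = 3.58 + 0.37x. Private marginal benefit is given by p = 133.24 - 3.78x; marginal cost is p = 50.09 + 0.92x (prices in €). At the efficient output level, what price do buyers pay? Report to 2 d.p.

Social marginal benefit = demand − MEC = 129.66 - 4.15x.
Set SMB = MC: 129.66 - 4.15x = 50.09 + 0.92x → x* = 15.6943.
Consumer price on the demand curve at x*: 133.24 − 3.78×15.6943 = 73.9155.

P = €73.92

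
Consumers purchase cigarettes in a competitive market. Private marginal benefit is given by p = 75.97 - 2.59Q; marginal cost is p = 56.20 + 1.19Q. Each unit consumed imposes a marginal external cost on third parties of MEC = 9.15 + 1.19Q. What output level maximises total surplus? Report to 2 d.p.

Q* = 2.14

Social marginal benefit = demand − MEC = 66.82 - 3.78Q.
Set SMB = MC: 66.82 - 3.78Q = 56.20 + 1.19Q → Q* = 2.1368.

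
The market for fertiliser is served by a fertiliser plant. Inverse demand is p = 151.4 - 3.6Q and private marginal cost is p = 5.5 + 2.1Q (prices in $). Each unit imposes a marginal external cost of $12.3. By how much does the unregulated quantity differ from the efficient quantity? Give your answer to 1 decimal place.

2.2 units

Market equilibrium (private): 5.5 + 2.1Q = 151.4 - 3.6Q → Q_m = 25.5965.
Social marginal cost = private MC + MEC = 17.8 + 2.1Q.
Set SMC = demand: 17.8 + 2.1Q = 151.4 - 3.6Q → Q* = 23.4386.
Gap = |25.5965 − 23.4386| = 2.1579.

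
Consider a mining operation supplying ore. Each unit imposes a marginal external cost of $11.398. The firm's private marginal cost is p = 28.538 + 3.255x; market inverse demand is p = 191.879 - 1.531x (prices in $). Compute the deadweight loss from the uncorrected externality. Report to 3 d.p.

DWL = $13.572

Market equilibrium (private): 28.538 + 3.255x = 191.879 - 1.531x → x_m = 34.1289.
Social marginal cost = private MC + MEC = 39.936 + 3.255x.
Set SMC = demand: 39.936 + 3.255x = 191.879 - 1.531x → x* = 31.7474.
The loss is the area between SMC and demand from x* to x_m; with linear curves that's a triangle of height MEC(x_m).
DWL = ½ × 2.3815 × 11.3980 = 13.5722.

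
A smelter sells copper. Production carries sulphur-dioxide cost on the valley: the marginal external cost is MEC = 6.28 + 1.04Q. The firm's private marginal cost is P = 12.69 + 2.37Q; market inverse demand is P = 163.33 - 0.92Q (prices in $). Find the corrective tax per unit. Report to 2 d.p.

tax = $40.95 per unit

Social marginal cost = private MC + MEC = 18.97 + 3.41Q.
Set SMC = demand: 18.97 + 3.41Q = 163.33 - 0.92Q → Q* = 33.3395.
The Pigouvian tax equals MEC at Q*: 6.28 + 1.04×33.3395 = 40.9531.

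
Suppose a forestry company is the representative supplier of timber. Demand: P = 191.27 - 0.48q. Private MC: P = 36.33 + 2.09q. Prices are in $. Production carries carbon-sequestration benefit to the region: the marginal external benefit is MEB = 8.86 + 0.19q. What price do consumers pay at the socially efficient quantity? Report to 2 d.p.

P = $158.23

Social marginal cost = private MC − MEB = 27.47 + 1.90q.
Set SMC = demand: 27.47 + 1.90q = 191.27 - 0.48q → q* = 68.8235.
Consumer price on the demand curve at q*: 191.27 − 0.48×68.8235 = 158.2347.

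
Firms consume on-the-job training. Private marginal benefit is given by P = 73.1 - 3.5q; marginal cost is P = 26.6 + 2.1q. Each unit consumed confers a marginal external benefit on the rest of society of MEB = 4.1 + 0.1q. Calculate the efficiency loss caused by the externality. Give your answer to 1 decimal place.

DWL = 2.2

Market equilibrium (private): 26.6 + 2.1q = 73.1 - 3.5q → q_m = 8.3036.
Social marginal benefit = demand + MEB = 77.2 - 3.4q.
Set SMB = MC: 77.2 - 3.4q = 26.6 + 2.1q → q* = 9.2000.
Between q* and q_m the wedge SMB − MC runs linearly from 0 to MEB(q_m), so the loss is a triangle.
DWL = ½ × 0.8964 × 4.9304 = 2.2098.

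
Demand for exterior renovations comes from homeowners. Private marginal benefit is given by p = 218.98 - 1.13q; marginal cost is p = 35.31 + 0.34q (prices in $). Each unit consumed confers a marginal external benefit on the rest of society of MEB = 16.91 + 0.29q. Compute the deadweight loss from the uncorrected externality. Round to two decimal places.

Market equilibrium (private): 35.31 + 0.34q = 218.98 - 1.13q → q_m = 124.9456.
Social marginal benefit = demand + MEB = 235.89 - 0.84q.
Set SMB = MC: 235.89 - 0.84q = 35.31 + 0.34q → q* = 169.9831.
Between q* and q_m the wedge SMB − MC runs linearly from 0 to MEB(q_m), so the loss is a triangle.
DWL = ½ × 45.0375 × 53.1442 = 1196.7410.

DWL = $1196.74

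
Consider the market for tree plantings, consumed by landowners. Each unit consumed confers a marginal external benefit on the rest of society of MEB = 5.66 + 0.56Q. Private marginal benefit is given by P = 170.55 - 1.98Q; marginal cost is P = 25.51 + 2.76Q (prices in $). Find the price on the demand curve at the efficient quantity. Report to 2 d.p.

Social marginal benefit = demand + MEB = 176.21 - 1.42Q.
Set SMB = MC: 176.21 - 1.42Q = 25.51 + 2.76Q → Q* = 36.0526.
Consumer price on the demand curve at Q*: 170.55 − 1.98×36.0526 = 99.1659.

P = $99.17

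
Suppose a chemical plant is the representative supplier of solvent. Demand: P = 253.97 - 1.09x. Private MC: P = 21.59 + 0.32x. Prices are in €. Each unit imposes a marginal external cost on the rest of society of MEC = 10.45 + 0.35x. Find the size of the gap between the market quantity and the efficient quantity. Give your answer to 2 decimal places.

Market equilibrium (private): 21.59 + 0.32x = 253.97 - 1.09x → x_m = 164.8085.
Social marginal cost = private MC + MEC = 32.04 + 0.67x.
Set SMC = demand: 32.04 + 0.67x = 253.97 - 1.09x → x* = 126.0966.
Gap = |164.8085 − 126.0966| = 38.7119.

38.71 units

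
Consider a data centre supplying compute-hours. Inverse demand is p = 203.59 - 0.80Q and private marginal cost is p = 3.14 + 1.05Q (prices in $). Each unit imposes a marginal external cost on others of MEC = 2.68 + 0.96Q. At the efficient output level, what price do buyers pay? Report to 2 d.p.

P = $147.29

Social marginal cost = private MC + MEC = 5.82 + 2.01Q.
Set SMC = demand: 5.82 + 2.01Q = 203.59 - 0.80Q → Q* = 70.3808.
Consumer price on the demand curve at Q*: 203.59 − 0.80×70.3808 = 147.2854.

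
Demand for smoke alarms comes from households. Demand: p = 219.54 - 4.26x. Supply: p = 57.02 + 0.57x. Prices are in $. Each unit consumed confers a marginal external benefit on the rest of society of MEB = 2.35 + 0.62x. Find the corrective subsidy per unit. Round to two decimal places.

Social marginal benefit = demand + MEB = 221.89 - 3.64x.
Set SMB = MC: 221.89 - 3.64x = 57.02 + 0.57x → x* = 39.1615.
The Pigouvian subsidy equals MEB at x*: 2.35 + 0.62×39.1615 = 26.6301.

subsidy = $26.63 per unit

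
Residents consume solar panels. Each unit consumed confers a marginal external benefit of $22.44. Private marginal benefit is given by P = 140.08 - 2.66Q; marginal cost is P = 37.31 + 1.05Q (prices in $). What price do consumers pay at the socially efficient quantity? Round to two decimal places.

Social marginal benefit = demand + MEB = 162.52 - 2.66Q.
Set SMB = MC: 162.52 - 2.66Q = 37.31 + 1.05Q → Q* = 33.7493.
Consumer price on the demand curve at Q*: 140.08 − 2.66×33.7493 = 50.3069.

P = $50.31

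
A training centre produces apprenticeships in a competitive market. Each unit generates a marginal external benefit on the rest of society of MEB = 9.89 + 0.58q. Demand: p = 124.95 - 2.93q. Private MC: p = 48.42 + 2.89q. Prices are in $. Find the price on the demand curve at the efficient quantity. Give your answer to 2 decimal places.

Social marginal cost = private MC − MEB = 38.53 + 2.31q.
Set SMC = demand: 38.53 + 2.31q = 124.95 - 2.93q → q* = 16.4924.
Consumer price on the demand curve at q*: 124.95 − 2.93×16.4924 = 76.6273.

P = $76.63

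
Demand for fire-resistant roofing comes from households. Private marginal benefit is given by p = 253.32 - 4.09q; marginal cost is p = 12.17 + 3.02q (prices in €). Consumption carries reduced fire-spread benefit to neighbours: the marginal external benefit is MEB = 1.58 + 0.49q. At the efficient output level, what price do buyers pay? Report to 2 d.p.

Social marginal benefit = demand + MEB = 254.90 - 3.60q.
Set SMB = MC: 254.90 - 3.60q = 12.17 + 3.02q → q* = 36.6662.
Consumer price on the demand curve at q*: 253.32 − 4.09×36.6662 = 103.3552.

P = €103.36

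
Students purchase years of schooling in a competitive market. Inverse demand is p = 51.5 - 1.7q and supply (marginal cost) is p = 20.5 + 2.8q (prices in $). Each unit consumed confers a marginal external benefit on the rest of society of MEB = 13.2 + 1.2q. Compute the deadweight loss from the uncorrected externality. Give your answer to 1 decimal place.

Market equilibrium (private): 20.5 + 2.8q = 51.5 - 1.7q → q_m = 6.8889.
Social marginal benefit = demand + MEB = 64.7 - 0.5q.
Set SMB = MC: 64.7 - 0.5q = 20.5 + 2.8q → q* = 13.3939.
The loss is the area between SMB and MC from q* to q_m; with linear curves that's a triangle of height MEB(q_m).
DWL = ½ × 6.5050 × 21.4667 = 69.8204.

DWL = $69.8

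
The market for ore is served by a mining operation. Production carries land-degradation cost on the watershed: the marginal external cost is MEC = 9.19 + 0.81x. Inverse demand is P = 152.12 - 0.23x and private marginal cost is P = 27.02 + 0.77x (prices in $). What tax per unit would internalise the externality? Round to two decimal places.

tax = $61.06 per unit

Social marginal cost = private MC + MEC = 36.21 + 1.58x.
Set SMC = demand: 36.21 + 1.58x = 152.12 - 0.23x → x* = 64.0387.
The Pigouvian tax equals MEC at x*: 9.19 + 0.81×64.0387 = 61.0613.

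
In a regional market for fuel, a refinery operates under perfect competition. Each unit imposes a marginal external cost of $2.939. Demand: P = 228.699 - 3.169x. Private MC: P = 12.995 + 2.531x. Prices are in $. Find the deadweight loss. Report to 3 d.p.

Market equilibrium (private): 12.995 + 2.531x = 228.699 - 3.169x → x_m = 37.8428.
Social marginal cost = private MC + MEC = 15.934 + 2.531x.
Set SMC = demand: 15.934 + 2.531x = 228.699 - 3.169x → x* = 37.3272.
The loss is the area between SMC and demand from x* to x_m; with linear curves that's a triangle of height MEC(x_m).
DWL = ½ × 0.5156 × 2.9390 = 0.7577.

DWL = $0.758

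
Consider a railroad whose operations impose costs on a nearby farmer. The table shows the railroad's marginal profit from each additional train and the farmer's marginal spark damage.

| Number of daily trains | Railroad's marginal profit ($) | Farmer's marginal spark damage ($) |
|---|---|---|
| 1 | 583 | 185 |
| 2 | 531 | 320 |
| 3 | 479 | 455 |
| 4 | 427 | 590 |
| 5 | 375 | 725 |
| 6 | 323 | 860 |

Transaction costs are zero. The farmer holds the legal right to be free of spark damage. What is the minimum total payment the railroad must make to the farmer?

$960

Efficient level: marginal profit ≥ marginal spark damage through level 3, so k* = 3.
With the farmer holding the right, the railroad must at least compensate total damage at k*: 185 + 320 + 455 = 960.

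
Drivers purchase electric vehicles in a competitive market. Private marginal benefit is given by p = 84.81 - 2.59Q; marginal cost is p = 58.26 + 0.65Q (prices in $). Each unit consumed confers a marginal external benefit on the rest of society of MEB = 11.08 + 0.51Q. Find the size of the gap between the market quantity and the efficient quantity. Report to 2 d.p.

5.59 units

Market equilibrium (private): 58.26 + 0.65Q = 84.81 - 2.59Q → Q_m = 8.1944.
Social marginal benefit = demand + MEB = 95.89 - 2.08Q.
Set SMB = MC: 95.89 - 2.08Q = 58.26 + 0.65Q → Q* = 13.7839.
Gap = |8.1944 − 13.7839| = 5.5895.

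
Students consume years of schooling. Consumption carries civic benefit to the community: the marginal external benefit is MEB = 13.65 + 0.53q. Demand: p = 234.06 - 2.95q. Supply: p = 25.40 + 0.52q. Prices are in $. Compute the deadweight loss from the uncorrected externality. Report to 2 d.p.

DWL = $352.40

Market equilibrium (private): 25.40 + 0.52q = 234.06 - 2.95q → q_m = 60.1326.
Social marginal benefit = demand + MEB = 247.71 - 2.42q.
Set SMB = MC: 247.71 - 2.42q = 25.40 + 0.52q → q* = 75.6156.
Between q* and q_m the wedge SMB − MC runs linearly from 0 to MEB(q_m), so the loss is a triangle.
DWL = ½ × 15.4830 × 45.5203 = 352.3954.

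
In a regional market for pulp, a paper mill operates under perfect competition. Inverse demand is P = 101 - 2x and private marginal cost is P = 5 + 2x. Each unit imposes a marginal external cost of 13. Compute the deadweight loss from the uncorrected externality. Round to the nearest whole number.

Market equilibrium (private): 5 + 2x = 101 - 2x → x_m = 24.0000.
Social marginal cost = private MC + MEC = 18 + 2x.
Set SMC = demand: 18 + 2x = 101 - 2x → x* = 20.7500.
Height of the DWL triangle at x_m is SMC(x_m) − demand(x_m) = MEC(x_m) = 13.0000.
DWL = ½ × 3.2500 × 13.0000 = 21.1250.

DWL = 21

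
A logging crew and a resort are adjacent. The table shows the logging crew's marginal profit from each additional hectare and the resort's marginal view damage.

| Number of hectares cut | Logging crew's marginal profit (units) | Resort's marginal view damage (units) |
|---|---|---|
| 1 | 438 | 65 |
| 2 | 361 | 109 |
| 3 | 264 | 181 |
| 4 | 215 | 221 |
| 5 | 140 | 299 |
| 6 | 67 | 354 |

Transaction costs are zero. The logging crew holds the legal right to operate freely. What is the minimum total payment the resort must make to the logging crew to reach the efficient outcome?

422

Left alone the logging crew would choose level 6 (marginal profit stays positive).
Efficient level: k* = 3 (marginal profit ≥ marginal view damage through 3).
The resort must at least cover the logging crew's forgone profit from cutting 6→3: 215 + 140 + 67 = 422.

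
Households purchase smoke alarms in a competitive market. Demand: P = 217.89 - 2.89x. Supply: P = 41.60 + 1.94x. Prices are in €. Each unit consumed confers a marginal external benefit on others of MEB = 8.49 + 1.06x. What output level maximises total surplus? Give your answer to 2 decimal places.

Social marginal benefit = demand + MEB = 226.38 - 1.83x.
Set SMB = MC: 226.38 - 1.83x = 41.60 + 1.94x → x* = 49.0133.

x* = 49.01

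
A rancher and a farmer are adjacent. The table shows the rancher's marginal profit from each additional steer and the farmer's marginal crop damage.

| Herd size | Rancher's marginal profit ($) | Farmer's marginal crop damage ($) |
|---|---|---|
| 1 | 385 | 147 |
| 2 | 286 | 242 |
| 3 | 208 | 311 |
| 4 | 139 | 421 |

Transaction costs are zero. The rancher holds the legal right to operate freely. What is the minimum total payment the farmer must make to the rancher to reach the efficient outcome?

$347

Left alone the rancher would choose level 4 (marginal profit stays positive).
Efficient level: k* = 2 (marginal profit ≥ marginal crop damage through 2).
The farmer must at least cover the rancher's forgone profit from cutting 4→2: 208 + 139 = 347.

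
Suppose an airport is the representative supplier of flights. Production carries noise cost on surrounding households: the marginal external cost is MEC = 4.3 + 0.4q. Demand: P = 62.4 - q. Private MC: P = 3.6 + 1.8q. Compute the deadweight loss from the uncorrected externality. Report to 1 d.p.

DWL = 25.2

Market equilibrium (private): 3.6 + 1.8q = 62.4 - q → q_m = 21.0000.
Social marginal cost = private MC + MEC = 7.9 + 2.2q.
Set SMC = demand: 7.9 + 2.2q = 62.4 - q → q* = 17.0313.
The loss is the area between SMC and demand from q* to q_m; with linear curves that's a triangle of height MEC(q_m).
DWL = ½ × 3.9687 × 12.7000 = 25.2012.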